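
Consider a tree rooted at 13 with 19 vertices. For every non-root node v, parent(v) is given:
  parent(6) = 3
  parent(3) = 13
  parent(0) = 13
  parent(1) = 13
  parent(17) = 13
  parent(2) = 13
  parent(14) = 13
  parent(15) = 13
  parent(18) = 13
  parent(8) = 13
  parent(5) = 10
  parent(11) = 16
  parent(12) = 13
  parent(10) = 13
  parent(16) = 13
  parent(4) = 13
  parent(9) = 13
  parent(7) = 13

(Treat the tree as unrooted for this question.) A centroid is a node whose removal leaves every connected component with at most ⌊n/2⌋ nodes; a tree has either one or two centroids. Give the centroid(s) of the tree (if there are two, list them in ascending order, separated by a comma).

13

If 13 is removed the pieces have sizes 2, 2, 2, 1, 1, 1, 1, 1, 1, 1, 1, 1, 1, 1, 1, all ≤ ⌊19/2⌋ = 9.
No neighbour of 13 does as well, so 13 is the unique centroid.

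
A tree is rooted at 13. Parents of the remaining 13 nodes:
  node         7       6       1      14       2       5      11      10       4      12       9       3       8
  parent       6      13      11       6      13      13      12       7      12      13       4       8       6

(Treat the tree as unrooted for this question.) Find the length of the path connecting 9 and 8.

5

Walking from 9: 9 – 4 – 12 – 13 – 6 – 8. Length 5.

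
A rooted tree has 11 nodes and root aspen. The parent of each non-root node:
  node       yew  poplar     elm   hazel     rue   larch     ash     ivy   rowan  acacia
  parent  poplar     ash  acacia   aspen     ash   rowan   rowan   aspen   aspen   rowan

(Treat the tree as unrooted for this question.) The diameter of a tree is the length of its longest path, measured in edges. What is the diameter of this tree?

BFS from ivy reaches yew last, at distance 5; BFS from yew confirms no node is farther.
Path: ivy–aspen–rowan–ash–poplar–yew.

5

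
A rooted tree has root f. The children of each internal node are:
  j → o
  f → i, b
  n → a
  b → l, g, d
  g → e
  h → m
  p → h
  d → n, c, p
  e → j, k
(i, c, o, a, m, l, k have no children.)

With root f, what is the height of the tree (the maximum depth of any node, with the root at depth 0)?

5

A deepest node is m, reached by f → b → d → p → h → m.
That path has 5 edges, so the height is 5.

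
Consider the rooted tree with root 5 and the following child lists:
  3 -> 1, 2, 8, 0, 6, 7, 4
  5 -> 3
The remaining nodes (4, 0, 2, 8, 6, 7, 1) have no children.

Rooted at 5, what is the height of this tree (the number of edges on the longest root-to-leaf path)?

A deepest node is 4, reached by 5 – 3 – 4.
That path has 2 edges, so the height is 2.

2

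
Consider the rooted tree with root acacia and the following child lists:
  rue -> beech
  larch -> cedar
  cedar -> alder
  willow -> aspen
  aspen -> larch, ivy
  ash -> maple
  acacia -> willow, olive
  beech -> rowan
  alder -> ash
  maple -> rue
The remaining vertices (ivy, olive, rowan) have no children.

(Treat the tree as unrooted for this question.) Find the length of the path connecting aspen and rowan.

The path is aspen – larch – cedar – alder – ash – maple – rue – beech – rowan, which has 8 edges.

8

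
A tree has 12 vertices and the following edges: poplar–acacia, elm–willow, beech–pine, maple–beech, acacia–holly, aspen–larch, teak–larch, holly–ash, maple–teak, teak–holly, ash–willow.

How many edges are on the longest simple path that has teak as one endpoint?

A farthest node from teak is elm.
The path teak–holly–ash–willow–elm has 4 edges.

4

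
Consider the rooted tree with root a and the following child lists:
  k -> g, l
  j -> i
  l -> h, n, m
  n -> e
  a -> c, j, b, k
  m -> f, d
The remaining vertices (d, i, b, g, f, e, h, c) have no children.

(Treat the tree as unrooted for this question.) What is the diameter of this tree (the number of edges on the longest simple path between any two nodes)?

Starting from f, a farthest node is i at distance 6.
One longest path: f - m - l - k - a - j - i.
So the diameter is 6.

6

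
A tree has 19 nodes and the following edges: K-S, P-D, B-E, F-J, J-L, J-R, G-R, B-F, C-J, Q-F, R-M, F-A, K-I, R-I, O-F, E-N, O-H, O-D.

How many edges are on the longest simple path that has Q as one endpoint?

Distances from Q peak at 6, attained at S.
Q – F – J – R – I – K – S

6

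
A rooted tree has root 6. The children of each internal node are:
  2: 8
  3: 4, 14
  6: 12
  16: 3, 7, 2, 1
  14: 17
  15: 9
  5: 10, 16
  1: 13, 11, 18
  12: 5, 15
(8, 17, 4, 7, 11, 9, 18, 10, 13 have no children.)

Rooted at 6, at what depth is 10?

6 → 12 → 5 → 10 — 3 edges.

3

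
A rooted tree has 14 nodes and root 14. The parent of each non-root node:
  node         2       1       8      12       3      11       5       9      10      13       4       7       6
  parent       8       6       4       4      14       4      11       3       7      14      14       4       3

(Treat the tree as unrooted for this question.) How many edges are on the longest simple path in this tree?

6

Starting from 1, a farthest node is 5 at distance 6.
One longest path: 1-6-3-14-4-11-5.
So the diameter is 6.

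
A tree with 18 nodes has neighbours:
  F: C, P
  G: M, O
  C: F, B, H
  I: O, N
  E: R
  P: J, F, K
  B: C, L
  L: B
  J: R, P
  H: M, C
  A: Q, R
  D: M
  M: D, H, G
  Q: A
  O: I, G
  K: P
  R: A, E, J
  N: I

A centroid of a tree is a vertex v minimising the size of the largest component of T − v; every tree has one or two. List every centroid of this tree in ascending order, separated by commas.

C

Removing C splits the tree into components of sizes 8, 7, 2; the largest is 8 ≤ ⌊18/2⌋ = 9.
No neighbour of C does as well, so C is the unique centroid.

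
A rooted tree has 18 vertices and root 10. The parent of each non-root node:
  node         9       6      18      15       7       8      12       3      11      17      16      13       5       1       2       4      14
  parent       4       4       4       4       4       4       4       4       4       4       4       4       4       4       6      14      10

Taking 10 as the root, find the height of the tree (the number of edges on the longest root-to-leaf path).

The longest root-to-leaf path is 10 – 14 – 4 – 6 – 2 (4 edges).

4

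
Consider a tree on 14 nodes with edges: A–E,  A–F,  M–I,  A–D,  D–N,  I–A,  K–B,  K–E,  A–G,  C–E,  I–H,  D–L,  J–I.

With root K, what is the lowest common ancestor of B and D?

K

Path B→root: B K; path D→root: D A E K.
First common node: K.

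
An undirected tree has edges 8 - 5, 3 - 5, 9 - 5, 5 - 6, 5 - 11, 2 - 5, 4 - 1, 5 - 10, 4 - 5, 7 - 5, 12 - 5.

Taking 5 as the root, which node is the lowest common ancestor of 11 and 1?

5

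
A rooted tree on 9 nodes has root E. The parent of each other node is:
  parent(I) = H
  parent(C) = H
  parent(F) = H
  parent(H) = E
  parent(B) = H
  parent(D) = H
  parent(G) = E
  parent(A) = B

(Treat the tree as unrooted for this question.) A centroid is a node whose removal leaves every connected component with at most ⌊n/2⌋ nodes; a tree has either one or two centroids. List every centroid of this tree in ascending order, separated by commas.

H

If H is removed the pieces have sizes 2, 2, 1, 1, 1, 1, all ≤ ⌊9/2⌋ = 4.
Every other node leaves some component of size > 4, so the centroid is unique.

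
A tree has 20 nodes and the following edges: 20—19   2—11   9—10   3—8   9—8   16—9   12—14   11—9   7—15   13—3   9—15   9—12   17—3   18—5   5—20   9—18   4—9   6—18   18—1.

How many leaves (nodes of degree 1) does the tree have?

Degree-1 nodes: 1, 2, 4, 6, 7, 10, 13, 14, 16, 17, 19 — 11 of them.

11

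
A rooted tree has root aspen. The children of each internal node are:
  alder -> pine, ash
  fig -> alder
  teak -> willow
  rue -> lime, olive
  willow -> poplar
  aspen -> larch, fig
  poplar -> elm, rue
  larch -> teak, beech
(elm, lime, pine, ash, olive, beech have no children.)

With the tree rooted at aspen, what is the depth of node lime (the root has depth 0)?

Path from aspen to lime: aspen → larch → teak → willow → poplar → rue → lime, which has 6 edges.

6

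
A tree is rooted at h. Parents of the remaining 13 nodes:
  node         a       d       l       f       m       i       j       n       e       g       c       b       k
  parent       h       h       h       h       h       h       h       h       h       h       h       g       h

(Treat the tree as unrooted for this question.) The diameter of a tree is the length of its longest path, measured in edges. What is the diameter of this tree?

3

Starting from b, a farthest node is m at distance 3.
One longest path: b - g - h - m.
So the diameter is 3.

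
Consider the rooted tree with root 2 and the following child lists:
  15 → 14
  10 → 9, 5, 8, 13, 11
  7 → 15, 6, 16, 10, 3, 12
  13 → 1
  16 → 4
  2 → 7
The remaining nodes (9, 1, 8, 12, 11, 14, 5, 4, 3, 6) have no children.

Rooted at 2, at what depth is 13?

2–7–10–13 — 3 edges.

3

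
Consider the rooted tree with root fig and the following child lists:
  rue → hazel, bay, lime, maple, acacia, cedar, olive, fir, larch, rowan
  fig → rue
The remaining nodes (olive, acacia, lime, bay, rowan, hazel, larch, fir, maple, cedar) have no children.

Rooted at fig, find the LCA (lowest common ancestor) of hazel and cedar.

Path hazel→root: hazel rue fig; path cedar→root: cedar rue fig.
First common node: rue.

rue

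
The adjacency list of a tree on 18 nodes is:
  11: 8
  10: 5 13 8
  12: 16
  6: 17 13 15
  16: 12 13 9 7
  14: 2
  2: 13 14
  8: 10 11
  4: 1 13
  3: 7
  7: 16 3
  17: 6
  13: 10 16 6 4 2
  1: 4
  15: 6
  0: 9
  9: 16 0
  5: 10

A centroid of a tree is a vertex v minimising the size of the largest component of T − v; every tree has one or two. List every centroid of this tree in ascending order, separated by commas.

If 13 is removed the pieces have sizes 6, 4, 3, 2, 2, all ≤ ⌊18/2⌋ = 9.
Every other node leaves some component of size > 9, so the centroid is unique.

13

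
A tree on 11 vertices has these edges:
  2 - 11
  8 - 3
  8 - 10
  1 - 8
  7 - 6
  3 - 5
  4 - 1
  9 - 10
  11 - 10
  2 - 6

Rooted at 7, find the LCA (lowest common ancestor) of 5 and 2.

Ancestors of 5 (toward the root): 5, 3, 8, 10, 11, 2, 6, 7.
Ancestors of 2: 2, 6, 7.
The deepest node appearing in both lists is 2.

2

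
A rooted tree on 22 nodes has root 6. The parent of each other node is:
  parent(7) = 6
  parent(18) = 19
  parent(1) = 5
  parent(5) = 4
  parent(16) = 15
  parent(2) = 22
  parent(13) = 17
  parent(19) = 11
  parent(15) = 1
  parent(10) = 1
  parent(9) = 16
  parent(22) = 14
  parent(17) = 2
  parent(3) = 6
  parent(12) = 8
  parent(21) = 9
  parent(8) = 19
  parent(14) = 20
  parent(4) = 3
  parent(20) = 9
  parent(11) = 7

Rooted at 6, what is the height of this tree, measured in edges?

13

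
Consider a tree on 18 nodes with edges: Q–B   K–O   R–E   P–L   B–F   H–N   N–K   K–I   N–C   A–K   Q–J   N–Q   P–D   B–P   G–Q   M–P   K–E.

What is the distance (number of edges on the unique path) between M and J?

4

M–P–B–Q–J: 4 edges.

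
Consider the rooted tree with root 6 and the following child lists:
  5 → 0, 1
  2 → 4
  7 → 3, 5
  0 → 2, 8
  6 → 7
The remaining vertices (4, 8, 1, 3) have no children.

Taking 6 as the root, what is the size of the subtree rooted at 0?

4

The subtree rooted at 0 contains: 0, 8, 2, 4 — 4 nodes.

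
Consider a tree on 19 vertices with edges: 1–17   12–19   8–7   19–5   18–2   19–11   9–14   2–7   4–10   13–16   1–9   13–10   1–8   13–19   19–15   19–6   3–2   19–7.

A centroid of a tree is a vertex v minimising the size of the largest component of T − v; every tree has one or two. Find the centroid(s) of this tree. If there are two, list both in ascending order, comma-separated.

Delete 19: the remaining components have sizes 9, 4, 1, 1, 1, 1, 1. Max 9 ≤ 9, so 19 is a centroid.
No neighbour of 19 does as well, so 19 is the unique centroid.

19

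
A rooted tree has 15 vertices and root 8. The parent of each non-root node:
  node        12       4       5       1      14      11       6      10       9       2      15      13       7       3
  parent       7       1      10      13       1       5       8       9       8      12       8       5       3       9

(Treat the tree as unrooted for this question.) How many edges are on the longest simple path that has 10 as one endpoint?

The node farthest from 10 is 2, via 10 – 9 – 3 – 7 – 12 – 2 — 5 edges.

5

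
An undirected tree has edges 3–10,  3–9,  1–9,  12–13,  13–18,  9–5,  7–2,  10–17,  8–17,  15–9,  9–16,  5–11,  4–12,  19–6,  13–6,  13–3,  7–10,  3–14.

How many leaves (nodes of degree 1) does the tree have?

10

Exactly 10 nodes have a single neighbour: 1, 2, 4, 8, 11, 14, 15, 16, 18, 19.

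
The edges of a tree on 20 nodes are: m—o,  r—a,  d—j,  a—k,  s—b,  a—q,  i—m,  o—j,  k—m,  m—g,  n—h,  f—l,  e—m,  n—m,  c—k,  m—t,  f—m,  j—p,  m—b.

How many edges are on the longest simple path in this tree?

A longest path is d – j – o – m – k – a – q, with 6 edges.

6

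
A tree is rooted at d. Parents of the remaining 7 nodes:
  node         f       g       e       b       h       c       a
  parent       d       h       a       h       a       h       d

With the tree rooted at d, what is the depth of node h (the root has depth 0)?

2

Path from d to h: d – a – h, which has 2 edges.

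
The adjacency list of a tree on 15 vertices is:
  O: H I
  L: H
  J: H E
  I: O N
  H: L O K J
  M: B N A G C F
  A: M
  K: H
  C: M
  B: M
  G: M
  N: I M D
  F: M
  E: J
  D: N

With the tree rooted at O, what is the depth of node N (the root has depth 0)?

2

Climbing from N to the root: N–I–O. That's 2 steps.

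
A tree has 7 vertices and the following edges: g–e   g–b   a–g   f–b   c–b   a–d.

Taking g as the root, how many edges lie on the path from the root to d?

Climbing from d to the root: d–a–g. That's 2 steps.

2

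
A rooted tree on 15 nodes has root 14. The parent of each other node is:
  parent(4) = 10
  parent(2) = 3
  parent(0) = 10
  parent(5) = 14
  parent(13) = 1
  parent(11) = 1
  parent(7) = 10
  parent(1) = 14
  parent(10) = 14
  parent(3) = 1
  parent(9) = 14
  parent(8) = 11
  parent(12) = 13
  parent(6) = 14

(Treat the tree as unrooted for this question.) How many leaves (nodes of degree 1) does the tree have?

9

Degree-1 nodes: 0, 2, 4, 5, 6, 7, 8, 9, 12 — 9 of them.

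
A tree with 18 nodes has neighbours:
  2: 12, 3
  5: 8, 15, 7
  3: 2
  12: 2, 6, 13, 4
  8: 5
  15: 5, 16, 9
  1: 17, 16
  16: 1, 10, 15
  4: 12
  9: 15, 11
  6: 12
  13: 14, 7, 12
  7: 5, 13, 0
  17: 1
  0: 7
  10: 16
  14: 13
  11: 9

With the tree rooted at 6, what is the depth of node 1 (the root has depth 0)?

6–12–13–7–5–15–16–1 — 7 edges.

7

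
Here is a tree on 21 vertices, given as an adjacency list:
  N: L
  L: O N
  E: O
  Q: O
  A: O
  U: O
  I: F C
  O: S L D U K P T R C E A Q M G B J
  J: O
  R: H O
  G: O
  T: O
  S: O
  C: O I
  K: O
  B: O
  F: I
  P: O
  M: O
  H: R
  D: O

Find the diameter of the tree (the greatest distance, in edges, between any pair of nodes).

BFS from F reaches N last, at distance 5; BFS from N confirms no node is farther.
Path: F – I – C – O – L – N.

5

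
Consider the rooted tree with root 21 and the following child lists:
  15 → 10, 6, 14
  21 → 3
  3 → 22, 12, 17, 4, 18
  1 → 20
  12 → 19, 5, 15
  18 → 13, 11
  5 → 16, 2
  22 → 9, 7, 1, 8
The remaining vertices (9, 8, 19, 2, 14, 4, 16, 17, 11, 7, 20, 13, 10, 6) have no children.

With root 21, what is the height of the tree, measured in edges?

4

The longest root-to-leaf path is 21 – 3 – 12 – 15 – 10 (4 edges).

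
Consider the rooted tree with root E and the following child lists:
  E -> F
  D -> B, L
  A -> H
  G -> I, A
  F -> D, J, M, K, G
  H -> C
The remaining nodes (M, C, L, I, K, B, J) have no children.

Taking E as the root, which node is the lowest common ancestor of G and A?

G

Path G→root: G F E; path A→root: A G F E.
First common node: G.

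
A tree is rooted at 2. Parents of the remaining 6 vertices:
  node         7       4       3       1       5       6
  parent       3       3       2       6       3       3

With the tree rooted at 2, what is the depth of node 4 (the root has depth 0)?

2

Path from 2 to 4: 2 – 3 – 4, which has 2 edges.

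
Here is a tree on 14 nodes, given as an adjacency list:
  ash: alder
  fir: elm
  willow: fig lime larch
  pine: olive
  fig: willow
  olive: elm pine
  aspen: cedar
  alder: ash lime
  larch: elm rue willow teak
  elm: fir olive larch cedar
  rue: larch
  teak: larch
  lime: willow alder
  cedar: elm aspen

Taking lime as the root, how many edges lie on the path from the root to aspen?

5

lime – willow – larch – elm – cedar – aspen — 5 edges.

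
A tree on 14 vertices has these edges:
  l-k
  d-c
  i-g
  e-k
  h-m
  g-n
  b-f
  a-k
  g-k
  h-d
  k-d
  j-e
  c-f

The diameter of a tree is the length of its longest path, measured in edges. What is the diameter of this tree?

BFS from j reaches b last, at distance 6; BFS from b confirms no node is farther.
Path: j–e–k–d–c–f–b.

6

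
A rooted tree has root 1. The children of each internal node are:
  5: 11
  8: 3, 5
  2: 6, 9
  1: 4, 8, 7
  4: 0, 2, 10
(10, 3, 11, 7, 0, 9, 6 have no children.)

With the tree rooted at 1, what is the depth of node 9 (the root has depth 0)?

3

Path from 1 to 9: 1–4–2–9, which has 3 edges.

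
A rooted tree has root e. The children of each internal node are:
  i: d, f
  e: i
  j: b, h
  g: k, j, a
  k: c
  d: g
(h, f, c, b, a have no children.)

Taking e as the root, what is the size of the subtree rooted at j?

j's subtree: {j, b, h}, size 3.

3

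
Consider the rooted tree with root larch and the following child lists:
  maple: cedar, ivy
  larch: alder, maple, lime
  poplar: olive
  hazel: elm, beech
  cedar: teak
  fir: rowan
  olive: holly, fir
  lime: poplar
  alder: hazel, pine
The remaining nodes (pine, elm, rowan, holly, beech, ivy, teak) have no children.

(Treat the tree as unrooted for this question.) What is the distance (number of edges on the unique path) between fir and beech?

fir - olive - poplar - lime - larch - alder - hazel - beech: 7 edges.

7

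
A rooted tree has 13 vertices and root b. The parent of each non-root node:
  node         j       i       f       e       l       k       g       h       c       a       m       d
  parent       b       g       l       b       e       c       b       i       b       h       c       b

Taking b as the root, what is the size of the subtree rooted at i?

i's subtree: {i, h, a}, size 3.

3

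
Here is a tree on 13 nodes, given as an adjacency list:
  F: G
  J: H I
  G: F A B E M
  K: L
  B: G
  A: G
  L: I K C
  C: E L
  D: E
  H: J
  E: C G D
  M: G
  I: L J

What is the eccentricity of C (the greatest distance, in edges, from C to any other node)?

4

Distances from C peak at 4, attained at H.
C-L-I-J-H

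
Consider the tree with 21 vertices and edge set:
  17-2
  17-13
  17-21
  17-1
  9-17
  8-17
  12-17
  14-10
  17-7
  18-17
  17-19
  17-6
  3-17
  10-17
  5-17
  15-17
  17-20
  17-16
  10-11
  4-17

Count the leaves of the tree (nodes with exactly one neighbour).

19

The leaves are 1, 2, 3, 4, 5, 6, 7, 8, 9, 11, 12, 13, 14, 15, 16, 18, 19, 20, 21.
That is 19 leaves.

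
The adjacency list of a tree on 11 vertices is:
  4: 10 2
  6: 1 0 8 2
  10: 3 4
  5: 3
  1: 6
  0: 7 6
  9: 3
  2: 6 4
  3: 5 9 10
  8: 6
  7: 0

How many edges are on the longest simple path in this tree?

7

A longest path is 9 – 3 – 10 – 4 – 2 – 6 – 0 – 7, with 7 edges.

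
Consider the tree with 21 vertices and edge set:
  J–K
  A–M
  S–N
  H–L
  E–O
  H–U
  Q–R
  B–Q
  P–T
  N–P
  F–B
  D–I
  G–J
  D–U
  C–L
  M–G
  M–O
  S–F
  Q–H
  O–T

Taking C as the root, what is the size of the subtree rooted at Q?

15

The subtree rooted at Q contains: Q, R, B, F, S, N, P, T, O, E, M, G, A, J, K — 15 nodes.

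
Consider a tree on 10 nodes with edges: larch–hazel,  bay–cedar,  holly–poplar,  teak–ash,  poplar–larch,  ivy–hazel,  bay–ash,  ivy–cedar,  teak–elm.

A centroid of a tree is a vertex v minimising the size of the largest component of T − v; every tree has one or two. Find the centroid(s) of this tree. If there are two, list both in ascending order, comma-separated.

Delete cedar: the remaining components have sizes 5, 4. Max 5 ≤ 5, so cedar is a centroid.
Its neighbour ivy also leaves a largest component of size 5, so both are centroids.

cedar, ivy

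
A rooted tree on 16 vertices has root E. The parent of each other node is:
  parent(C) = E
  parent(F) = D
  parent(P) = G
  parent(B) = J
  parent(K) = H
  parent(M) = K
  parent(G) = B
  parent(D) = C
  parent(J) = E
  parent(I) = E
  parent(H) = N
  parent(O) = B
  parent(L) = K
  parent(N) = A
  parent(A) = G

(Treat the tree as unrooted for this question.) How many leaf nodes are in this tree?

The leaves are F, I, L, M, O, P.
That is 6 leaves.

6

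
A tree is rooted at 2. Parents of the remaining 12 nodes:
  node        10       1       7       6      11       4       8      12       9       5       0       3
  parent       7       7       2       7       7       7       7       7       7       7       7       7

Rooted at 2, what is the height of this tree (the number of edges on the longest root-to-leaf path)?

A deepest node is 4, reached by 2 – 7 – 4.
That path has 2 edges, so the height is 2.

2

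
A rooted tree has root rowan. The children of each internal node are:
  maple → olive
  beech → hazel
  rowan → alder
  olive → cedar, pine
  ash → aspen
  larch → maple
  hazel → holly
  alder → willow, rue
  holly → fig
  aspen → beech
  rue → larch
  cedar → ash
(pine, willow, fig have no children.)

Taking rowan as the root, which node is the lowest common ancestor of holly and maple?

maple

holly's ancestor chain is holly, hazel, beech, aspen, ash, cedar, olive, maple, larch, rue, alder, rowan and maple's is maple, larch, rue, alder, rowan; they first meet at maple.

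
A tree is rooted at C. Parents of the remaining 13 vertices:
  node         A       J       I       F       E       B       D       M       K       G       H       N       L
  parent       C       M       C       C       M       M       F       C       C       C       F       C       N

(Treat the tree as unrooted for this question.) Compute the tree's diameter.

4

Starting from L, a farthest node is J at distance 4.
One longest path: L–N–C–M–J.
So the diameter is 4.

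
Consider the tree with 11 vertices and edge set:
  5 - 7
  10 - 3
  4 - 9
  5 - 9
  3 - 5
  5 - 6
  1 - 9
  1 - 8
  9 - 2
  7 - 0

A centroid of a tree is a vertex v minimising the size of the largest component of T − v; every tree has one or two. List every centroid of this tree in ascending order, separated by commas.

5

Removing 5 splits the tree into components of sizes 5, 2, 2, 1; the largest is 5 ≤ ⌊11/2⌋ = 5.
Every other node leaves some component of size > 5, so the centroid is unique.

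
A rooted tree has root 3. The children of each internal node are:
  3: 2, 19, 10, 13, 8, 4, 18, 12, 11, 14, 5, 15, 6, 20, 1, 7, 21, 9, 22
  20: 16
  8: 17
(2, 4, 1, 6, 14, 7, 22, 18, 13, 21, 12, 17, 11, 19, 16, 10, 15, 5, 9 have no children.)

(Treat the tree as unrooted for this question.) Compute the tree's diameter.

BFS from 17 reaches 16 last, at distance 4; BFS from 16 confirms no node is farther.
Path: 17 – 8 – 3 – 20 – 16.

4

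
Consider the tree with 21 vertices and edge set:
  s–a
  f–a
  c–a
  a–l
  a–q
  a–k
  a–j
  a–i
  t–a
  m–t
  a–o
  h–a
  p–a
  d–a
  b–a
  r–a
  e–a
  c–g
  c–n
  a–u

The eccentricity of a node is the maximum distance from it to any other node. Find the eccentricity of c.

3

The node farthest from c is m, via c–a–t–m — 3 edges.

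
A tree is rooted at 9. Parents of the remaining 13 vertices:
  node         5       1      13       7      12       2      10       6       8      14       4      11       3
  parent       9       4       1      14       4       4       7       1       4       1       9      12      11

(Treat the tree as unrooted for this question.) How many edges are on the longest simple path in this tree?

Starting from 3, a farthest node is 10 at distance 7.
One longest path: 3-11-12-4-1-14-7-10.
So the diameter is 7.

7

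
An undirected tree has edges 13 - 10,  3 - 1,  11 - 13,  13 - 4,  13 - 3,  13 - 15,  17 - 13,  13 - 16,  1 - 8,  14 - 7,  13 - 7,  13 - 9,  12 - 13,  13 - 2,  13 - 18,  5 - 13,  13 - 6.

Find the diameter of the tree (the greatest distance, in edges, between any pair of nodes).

A longest path is 8–1–3–13–7–14, with 5 edges.

5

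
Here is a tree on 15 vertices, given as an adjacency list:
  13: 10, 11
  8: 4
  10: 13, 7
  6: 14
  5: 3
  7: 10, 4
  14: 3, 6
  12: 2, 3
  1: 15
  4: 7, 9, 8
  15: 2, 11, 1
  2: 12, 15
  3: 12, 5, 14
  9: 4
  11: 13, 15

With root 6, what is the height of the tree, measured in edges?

11

A deepest node is 8, reached by 6 → 14 → 3 → 12 → 2 → 15 → 11 → 13 → 10 → 7 → 4 → 8.
That path has 11 edges, so the height is 11.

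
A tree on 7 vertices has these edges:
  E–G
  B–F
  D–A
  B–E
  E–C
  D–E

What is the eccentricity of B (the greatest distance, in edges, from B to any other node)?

3

A farthest node from B is A.
The path B–E–D–A has 3 edges.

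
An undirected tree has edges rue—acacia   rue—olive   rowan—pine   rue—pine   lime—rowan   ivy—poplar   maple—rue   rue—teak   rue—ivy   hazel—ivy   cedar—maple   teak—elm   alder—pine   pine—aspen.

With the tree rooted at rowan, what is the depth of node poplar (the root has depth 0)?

4

Climbing from poplar to the root: poplar–ivy–rue–pine–rowan. That's 4 steps.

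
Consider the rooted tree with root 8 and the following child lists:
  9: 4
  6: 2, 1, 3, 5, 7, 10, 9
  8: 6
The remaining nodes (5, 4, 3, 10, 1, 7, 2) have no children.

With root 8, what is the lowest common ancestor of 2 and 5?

6

2's ancestor chain is 2, 6, 8 and 5's is 5, 6, 8; they first meet at 6.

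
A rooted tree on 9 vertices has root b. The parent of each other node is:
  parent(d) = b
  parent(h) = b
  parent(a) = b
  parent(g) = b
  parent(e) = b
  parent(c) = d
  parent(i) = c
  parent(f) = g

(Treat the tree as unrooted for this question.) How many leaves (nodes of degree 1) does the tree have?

5

Degree-1 nodes: a, e, f, h, i — 5 of them.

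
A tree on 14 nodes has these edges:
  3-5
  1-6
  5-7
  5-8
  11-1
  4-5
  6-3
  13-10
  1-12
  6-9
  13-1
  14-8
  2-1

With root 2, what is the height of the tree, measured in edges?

6

The longest root-to-leaf path is 2 → 1 → 6 → 3 → 5 → 8 → 14 (6 edges).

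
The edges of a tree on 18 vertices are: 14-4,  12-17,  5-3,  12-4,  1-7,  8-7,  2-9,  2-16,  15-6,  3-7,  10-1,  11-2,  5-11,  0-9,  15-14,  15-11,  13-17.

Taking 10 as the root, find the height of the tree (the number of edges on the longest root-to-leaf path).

13 sits deepest: 10–1–7–3–5–11–15–14–4–12–17–13 — 11 edges from the root.

11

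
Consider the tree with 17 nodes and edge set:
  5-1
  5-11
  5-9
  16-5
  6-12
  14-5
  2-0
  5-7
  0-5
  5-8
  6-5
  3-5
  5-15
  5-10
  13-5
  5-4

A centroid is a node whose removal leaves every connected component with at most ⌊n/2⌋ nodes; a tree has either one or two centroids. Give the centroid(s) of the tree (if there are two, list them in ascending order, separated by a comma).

5

Removing 5 splits the tree into components of sizes 2, 2, 1, 1, 1, 1, 1, 1, 1, 1, 1, 1, 1, 1; the largest is 2 ≤ ⌊17/2⌋ = 8.
Every other node leaves some component of size > 8, so the centroid is unique.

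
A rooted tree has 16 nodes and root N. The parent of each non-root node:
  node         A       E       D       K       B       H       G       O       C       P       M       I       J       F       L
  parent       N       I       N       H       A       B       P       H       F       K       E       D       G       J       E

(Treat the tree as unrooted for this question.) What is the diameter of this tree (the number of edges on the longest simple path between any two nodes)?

13

A longest path is L – E – I – D – N – A – B – H – K – P – G – J – F – C, with 13 edges.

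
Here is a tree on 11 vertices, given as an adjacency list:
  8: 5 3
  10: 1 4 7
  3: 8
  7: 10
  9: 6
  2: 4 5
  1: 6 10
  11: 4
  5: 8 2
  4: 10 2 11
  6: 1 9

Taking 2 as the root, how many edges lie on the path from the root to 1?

Path from 2 to 1: 2–4–10–1, which has 3 edges.

3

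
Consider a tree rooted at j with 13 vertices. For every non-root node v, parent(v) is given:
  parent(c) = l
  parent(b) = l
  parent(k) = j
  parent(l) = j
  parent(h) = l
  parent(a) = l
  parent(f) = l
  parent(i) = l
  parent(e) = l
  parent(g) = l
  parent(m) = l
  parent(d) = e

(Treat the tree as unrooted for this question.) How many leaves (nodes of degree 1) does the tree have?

10

The leaves are a, b, c, d, f, g, h, i, k, m.
That is 10 leaves.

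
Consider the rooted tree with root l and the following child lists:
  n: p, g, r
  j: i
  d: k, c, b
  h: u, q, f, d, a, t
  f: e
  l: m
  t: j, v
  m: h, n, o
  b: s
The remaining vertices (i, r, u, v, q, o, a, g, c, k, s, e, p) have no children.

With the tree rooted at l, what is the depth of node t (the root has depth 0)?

3

Path from l to t: l–m–h–t, which has 3 edges.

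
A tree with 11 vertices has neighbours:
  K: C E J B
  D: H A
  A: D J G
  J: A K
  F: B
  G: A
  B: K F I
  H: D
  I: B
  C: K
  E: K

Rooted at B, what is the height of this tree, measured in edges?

The longest root-to-leaf path is B → K → J → A → D → H (5 edges).

5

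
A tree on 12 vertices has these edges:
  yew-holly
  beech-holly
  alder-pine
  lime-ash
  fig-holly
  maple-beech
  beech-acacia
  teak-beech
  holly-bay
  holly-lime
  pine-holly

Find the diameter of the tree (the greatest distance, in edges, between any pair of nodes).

4

Starting from ash, a farthest node is teak at distance 4.
One longest path: ash-lime-holly-beech-teak.
So the diameter is 4.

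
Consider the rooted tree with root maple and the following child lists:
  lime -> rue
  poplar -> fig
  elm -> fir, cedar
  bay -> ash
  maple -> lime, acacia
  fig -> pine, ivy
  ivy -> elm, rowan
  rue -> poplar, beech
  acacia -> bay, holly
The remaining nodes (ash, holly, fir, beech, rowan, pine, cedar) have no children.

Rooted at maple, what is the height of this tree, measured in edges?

fir sits deepest: maple-lime-rue-poplar-fig-ivy-elm-fir — 7 edges from the root.

7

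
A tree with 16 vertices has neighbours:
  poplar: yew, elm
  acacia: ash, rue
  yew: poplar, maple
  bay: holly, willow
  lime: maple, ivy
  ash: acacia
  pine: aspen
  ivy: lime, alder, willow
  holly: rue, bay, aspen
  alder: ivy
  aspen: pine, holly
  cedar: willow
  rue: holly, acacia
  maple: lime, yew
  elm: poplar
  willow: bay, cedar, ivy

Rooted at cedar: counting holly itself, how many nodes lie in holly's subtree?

Descendants of holly (including itself): holly, aspen, rue, pine, acacia, ash. That's 6.

6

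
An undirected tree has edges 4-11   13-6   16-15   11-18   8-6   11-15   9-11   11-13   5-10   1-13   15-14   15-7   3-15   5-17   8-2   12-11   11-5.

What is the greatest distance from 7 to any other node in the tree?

The node farthest from 7 is 2, via 7-15-11-13-6-8-2 — 6 edges.

6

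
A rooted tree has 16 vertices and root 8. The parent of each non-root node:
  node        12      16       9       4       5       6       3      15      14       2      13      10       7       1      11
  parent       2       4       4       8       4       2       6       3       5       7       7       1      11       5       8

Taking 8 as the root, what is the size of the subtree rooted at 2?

5

2's subtree: {2, 6, 12, 3, 15}, size 5.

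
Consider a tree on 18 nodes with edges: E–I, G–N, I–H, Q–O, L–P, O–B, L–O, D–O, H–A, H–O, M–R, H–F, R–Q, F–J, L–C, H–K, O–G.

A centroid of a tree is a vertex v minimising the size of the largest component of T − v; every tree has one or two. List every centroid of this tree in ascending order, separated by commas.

O

Removing O splits the tree into components of sizes 7, 3, 3, 2, 1, 1; the largest is 7 ≤ ⌊18/2⌋ = 9.
No neighbour of O does as well, so O is the unique centroid.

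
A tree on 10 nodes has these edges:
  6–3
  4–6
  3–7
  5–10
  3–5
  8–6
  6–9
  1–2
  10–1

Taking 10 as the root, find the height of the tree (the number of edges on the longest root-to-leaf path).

4

The longest root-to-leaf path is 10-5-3-6-4 (4 edges).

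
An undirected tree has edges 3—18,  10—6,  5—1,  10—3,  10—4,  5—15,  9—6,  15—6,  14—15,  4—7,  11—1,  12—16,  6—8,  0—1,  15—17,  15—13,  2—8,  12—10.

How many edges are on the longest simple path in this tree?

7

Starting from 11, a farthest node is 16 at distance 7.
One longest path: 11 – 1 – 5 – 15 – 6 – 10 – 12 – 16.
So the diameter is 7.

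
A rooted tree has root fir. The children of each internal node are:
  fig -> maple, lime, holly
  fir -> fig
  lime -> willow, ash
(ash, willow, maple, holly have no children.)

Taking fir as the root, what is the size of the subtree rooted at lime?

3

The subtree rooted at lime contains: lime, ash, willow — 3 nodes.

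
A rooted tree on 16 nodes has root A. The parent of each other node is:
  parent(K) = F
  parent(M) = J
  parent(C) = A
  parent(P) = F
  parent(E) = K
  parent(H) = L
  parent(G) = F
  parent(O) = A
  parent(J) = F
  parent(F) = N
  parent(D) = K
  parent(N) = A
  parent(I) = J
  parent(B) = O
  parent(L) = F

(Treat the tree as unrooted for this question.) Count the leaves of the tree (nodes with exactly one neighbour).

9

Exactly 9 nodes have a single neighbour: B, C, D, E, G, H, I, M, P.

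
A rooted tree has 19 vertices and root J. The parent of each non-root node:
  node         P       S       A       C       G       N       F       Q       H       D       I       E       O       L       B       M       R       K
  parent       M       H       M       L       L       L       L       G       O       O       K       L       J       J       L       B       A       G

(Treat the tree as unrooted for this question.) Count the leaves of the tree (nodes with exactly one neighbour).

10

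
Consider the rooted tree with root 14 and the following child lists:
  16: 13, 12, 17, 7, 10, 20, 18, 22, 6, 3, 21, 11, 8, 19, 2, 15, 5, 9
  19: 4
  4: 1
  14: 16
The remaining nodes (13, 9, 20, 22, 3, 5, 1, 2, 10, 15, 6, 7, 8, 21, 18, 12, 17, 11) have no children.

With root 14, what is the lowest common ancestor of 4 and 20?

16

Path 4→root: 4 19 16 14; path 20→root: 20 16 14.
First common node: 16.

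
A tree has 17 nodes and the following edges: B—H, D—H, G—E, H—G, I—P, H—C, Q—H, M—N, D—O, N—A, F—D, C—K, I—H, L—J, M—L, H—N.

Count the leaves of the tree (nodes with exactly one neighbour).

9

Exactly 9 nodes have a single neighbour: A, B, E, F, J, K, O, P, Q.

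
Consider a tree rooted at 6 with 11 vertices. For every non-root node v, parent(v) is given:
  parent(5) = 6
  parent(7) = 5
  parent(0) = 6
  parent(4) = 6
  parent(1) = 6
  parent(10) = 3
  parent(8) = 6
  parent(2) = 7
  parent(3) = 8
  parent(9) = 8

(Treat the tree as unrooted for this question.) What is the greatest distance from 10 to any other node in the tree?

6

Distances from 10 peak at 6, attained at 2.
10 – 3 – 8 – 6 – 5 – 7 – 2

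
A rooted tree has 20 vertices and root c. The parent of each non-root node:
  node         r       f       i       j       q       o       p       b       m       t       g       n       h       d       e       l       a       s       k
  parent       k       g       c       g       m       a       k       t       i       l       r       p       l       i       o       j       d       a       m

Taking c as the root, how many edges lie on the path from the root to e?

5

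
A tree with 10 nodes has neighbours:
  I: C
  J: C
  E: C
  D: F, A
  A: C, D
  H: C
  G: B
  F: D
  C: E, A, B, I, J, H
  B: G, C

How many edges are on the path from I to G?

3

Walking from I: I – C – B – G. Length 3.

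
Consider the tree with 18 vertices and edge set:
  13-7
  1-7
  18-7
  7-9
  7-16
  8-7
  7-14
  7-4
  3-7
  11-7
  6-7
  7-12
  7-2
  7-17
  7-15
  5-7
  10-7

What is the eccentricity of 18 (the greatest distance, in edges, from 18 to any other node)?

Distances from 18 peak at 2, attained at 12 (4, 14, 11, 15, 1, 16, 9, 5, 17, 2, 3, 10, 8, 6, 13 also at distance 2).
18–7–12

2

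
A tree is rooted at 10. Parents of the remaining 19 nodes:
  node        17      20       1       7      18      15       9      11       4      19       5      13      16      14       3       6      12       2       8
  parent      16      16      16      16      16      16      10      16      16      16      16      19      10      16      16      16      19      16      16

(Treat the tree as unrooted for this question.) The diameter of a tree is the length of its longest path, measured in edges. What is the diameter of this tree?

4

A longest path is 13-19-16-10-9, with 4 edges.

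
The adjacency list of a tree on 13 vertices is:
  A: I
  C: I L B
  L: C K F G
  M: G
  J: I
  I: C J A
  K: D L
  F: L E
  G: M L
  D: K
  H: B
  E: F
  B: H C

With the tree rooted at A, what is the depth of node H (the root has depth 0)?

4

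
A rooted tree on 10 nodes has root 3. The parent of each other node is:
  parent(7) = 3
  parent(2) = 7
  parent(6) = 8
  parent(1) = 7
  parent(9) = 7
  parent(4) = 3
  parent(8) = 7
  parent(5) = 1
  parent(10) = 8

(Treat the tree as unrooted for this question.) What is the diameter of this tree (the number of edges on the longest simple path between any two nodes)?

Starting from 5, a farthest node is 6 at distance 4.
One longest path: 5–1–7–8–6.
So the diameter is 4.

4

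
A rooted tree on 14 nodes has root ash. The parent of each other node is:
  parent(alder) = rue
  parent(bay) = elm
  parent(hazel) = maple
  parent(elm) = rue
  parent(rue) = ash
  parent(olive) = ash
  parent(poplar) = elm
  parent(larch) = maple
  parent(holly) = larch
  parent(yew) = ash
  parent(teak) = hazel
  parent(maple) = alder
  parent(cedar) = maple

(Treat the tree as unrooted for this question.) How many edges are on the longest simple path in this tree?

A longest path is yew – ash – rue – alder – maple – larch – holly, with 6 edges.

6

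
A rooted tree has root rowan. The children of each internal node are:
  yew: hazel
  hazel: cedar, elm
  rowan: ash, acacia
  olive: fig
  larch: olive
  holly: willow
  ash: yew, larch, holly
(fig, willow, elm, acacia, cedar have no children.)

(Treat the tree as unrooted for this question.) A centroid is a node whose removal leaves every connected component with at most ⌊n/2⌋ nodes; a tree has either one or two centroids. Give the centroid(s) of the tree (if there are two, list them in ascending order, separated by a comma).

ash

If ash is removed the pieces have sizes 4, 3, 2, 2, all ≤ ⌊12/2⌋ = 6.
Every other node leaves some component of size > 6, so the centroid is unique.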